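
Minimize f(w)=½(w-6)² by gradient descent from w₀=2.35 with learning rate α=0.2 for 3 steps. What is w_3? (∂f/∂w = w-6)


step 1: grad = 2.35-6 = -3.65; w = 2.35 - 0.2·(-3.65) = 3.08
step 2: grad = 3.08-6 = -2.92; w = 3.08 - 0.2·(-2.92) = 3.664
step 3: grad = 3.664-6 = -2.336; w = 3.664 - 0.2·(-2.336) = 4.1312

4.1312


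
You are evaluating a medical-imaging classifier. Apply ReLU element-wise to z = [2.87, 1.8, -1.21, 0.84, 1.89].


ReLU(2.87) = max(0, 2.87) = 2.87
ReLU(1.8) = max(0, 1.8) = 1.8
ReLU(-1.21) = max(0, -1.21) = 0.0
ReLU(0.84) = max(0, 0.84) = 0.84
ReLU(1.89) = max(0, 1.89) = 1.89
result = [2.87, 1.8, 0.0, 0.84, 1.89]

[2.87, 1.8, 0.0, 0.84, 1.89]


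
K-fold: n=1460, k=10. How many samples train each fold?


Fold size = 1460/10 = 146
Training per fold = 1460 - 146 = 1314

1314


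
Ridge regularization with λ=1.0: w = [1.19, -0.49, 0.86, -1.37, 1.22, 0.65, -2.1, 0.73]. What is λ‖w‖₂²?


‖w‖₂² = (1.19)² + (-0.49)² + (0.86)² + (-1.37)² + (1.22)² + (0.65)² + (-2.1)² + (0.73)²
     = 1.4161 + 0.2401 + 0.7396 + 1.8769 + 1.4884 + 0.4225 + 4.41 + 0.5329
     = 11.1265
λ·‖w‖₂² = 1.0·11.1265 = 11.1265

11.1265


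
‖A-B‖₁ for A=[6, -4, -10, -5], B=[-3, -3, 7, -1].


d = |6+ 3| + |-4+ 3| + |-10-7| + |-5+ 1|
  = 9 + 1 + 17 + 4
  = 31

31


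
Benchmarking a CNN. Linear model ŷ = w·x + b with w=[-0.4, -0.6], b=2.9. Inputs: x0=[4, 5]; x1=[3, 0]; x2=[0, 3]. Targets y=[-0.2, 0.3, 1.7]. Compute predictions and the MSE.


ŷ0 = (-0.4)·(4) + (-0.6)·(5) + 2.9 = -1.7
ŷ1 = (-0.4)·(3) + (-0.6)·(0) + 2.9 = 1.7
ŷ2 = (-0.4)·(0) + (-0.6)·(3) + 2.9 = 1.1
errors² = [2.25, 1.96, 0.36]
MSE = 4.5700/3 = 1.5233

1.5233


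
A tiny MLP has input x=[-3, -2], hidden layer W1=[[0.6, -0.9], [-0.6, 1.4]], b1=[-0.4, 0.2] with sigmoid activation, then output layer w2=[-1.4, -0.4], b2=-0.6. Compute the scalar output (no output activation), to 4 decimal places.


z1[0] = (0.6)·(-3) + (-0.9)·(-2) - 0.4 = -0.4
z1[1] = (-0.6)·(-3) + (1.4)·(-2) + 0.2 = -0.8
h = sigmoid(z1) = [0.4013, 0.31]
output = (-1.4)·(0.4013) + (-0.4)·(0.31) - 0.6 = -1.2858

-1.2858


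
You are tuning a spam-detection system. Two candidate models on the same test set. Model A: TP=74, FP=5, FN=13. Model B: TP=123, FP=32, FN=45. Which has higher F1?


Model A: P=74/79=0.9367, R=74/87=0.8506, F1=2PR/(P+R)=2TP/(2TP+FP+FN)=148/166=0.8916
Model B: P=123/155=0.7935, R=123/168=0.7321, F1=2PR/(P+R)=2TP/(2TP+FP+FN)=246/323=0.7616
0.8916 > 0.7616 → Model A

Model A


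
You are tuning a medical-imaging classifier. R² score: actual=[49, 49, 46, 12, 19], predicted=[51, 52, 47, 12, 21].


ȳ = 35
SS_res = Σ(y-ŷ)² = 18
SS_tot = Σ(y-ȳ)² = 1298
R² = 1 - SS_res/SS_tot = 1 - 0.0139 = 0.9861

0.9861


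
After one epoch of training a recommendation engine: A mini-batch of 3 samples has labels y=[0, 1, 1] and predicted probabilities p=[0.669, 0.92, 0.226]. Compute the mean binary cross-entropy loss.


L[0] = -ln(1-0.669) = -ln(0.331) = 1.1056
L[1] = -ln(0.92) = 0.0834
L[2] = -ln(0.226) = 1.4872
mean = (1.1056 + 0.0834 + 1.4872)/3 = 0.8921

0.8921


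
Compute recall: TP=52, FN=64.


Recall = TP/(TP+FN)
= 52/(52+64)
= 52/116 = 44.83%

44.83%


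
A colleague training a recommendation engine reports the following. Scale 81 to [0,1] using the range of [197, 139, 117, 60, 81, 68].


min=60, max=197
(81-60)/(197-60) = 21/137 = 0.1533

0.1533


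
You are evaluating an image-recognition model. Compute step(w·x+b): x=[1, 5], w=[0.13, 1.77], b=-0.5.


z = (1)·(0.13) + (5)·(1.77) - 0.5
  = 8.48
step(z) = 1 (z≥0)

1


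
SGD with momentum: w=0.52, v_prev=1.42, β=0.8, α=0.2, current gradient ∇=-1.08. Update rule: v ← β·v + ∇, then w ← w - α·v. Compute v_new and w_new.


v_new = 0.8·1.42 - 1.08 = 1.136 - 1.08 = 0.056
w_new = 0.52 - 0.2·0.056 = 0.52 - 0.0112 = 0.5088

v_new=0.056, w_new=0.5088


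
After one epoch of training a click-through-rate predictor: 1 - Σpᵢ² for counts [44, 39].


Probabilities: [44/83, 39/83] ≈ [0.5301, 0.4699]
Σpᵢ² = (1936 + 1521)/83² = 3457/6889
Gini = 1 - Σpᵢ² = 1 - 3457/6889 = 0.4982

0.4982


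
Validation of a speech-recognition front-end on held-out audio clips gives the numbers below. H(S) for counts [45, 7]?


Probabilities: [45/52, 7/52] ≈ [0.8654, 0.1346]
H = -((45/52)·log₂(45/52) + (7/52)·log₂(7/52))
  = 0.57 bits

0.57 bits


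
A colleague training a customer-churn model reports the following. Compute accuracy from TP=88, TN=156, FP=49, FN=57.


Accuracy = (TP+TN)/(TP+TN+FP+FN)
= (88+156)/(350)
= 244/350 = 69.71%

69.71%


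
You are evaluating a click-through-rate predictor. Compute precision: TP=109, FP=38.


Precision = TP/(TP+FP)
= 109/(109+38)
= 109/147 = 74.15%

74.15%


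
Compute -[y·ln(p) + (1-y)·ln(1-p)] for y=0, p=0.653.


BCE = -[y·ln(p) + (1-y)·ln(1-p)]
= -0 - 1·ln(1-0.653)
= -ln(0.347) = 1.0584

1.0584


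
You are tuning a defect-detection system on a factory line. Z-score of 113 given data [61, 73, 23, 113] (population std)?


μ = 67.5, σ = 32.1053
z = (113 - 67.5)/32.1053 = 1.4172

1.4172


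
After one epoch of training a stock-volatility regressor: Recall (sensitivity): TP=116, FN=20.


Recall = TP/(TP+FN)
= 116/(116+20)
= 116/136 = 85.29%

85.29%


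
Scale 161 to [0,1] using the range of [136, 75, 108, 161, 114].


min=75, max=161
(161-75)/(161-75) = 86/86 = 1.0

1.0


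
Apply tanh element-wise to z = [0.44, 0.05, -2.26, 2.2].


tanh(0.44) = 0.4136
tanh(0.05) = 0.05
tanh(-2.26) = -0.9785
tanh(2.2) = 0.9757
result = [0.4136, 0.05, -0.9785, 0.9757]

[0.4136, 0.05, -0.9785, 0.9757]


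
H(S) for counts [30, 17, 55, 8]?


Probabilities: [30/110, 17/110, 55/110, 8/110] ≈ [0.2727, 0.1545, 0.5, 0.0727]
H = -((30/110)·log₂(30/110) + (17/110)·log₂(17/110) + (55/110)·log₂(55/110) + (8/110)·log₂(8/110))
  = 1.7026 bits

1.7026 bits


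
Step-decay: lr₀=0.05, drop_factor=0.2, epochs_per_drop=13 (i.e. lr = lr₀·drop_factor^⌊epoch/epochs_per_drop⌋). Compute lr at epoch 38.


n_drops = ⌊38/13⌋ = 2
lr = 0.05·0.2^2 = 0.05·0.04 = 0.002

0.002


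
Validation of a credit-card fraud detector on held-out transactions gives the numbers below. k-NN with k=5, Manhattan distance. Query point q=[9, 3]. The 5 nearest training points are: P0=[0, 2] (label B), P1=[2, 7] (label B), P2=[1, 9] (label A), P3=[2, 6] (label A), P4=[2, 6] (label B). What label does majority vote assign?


d(q,P0) = 10  (label B)
d(q,P1) = 11  (label B)
d(q,P2) = 14  (label A)
d(q,P3) = 10  (label A)
d(q,P4) = 10  (label B)
Votes: A=2, B=3
Majority → B

B


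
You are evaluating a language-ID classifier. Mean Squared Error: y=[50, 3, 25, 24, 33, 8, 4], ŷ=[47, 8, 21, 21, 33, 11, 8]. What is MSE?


Squared errors: (50-47)²=9, (3-8)²=25, (25-21)²=16, (24-21)²=9, (33-33)²=0, (8-11)²=9, (4-8)²=16
Sum = 84
MSE = 84/7 = 12

12


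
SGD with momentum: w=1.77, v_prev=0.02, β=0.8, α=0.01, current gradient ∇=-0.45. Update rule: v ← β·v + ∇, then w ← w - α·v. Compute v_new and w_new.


v_new = 0.8·0.02 - 0.45 = 0.016 - 0.45 = -0.434
w_new = 1.77 - 0.01·-0.434 = 1.77 + 0.00434 = 1.77434

v_new=-0.434, w_new=1.77434


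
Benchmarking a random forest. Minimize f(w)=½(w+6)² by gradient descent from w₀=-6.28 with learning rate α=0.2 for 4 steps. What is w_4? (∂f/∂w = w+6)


step 1: grad = -6.28+6 = -0.28; w = -6.28 - 0.2·(-0.28) = -6.224
step 2: grad = -6.224+6 = -0.224; w = -6.224 - 0.2·(-0.224) = -6.1792
step 3: grad = -6.1792+6 = -0.1792; w = -6.1792 - 0.2·(-0.1792) = -6.14336
step 4: grad = -6.14336+6 = -0.14336; w = -6.14336 - 0.2·(-0.14336) = -6.114688

-6.114688


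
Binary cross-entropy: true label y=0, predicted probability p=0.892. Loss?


BCE = -[y·ln(p) + (1-y)·ln(1-p)]
= -0 - 1·ln(1-0.892)
= -ln(0.108) = 2.2256

2.2256


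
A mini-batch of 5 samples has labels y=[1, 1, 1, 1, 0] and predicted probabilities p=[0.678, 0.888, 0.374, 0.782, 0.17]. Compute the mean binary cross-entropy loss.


L[0] = -ln(0.678) = 0.3886
L[1] = -ln(0.888) = 0.1188
L[2] = -ln(0.374) = 0.9835
L[3] = -ln(0.782) = 0.2459
L[4] = -ln(1-0.17) = -ln(0.83) = 0.1863
mean = (0.3886 + 0.1188 + 0.9835 + 0.2459 + 0.1863)/5 = 0.3846

0.3846


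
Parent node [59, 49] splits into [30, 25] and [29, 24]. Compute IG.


Parent = [59, 49], H_parent = 0.9938
H_left = 0.994 (n=55), H_right = 0.9936 (n=53)
H_children = (55/108)·0.994 + (53/108)·0.9936 = 0.9938
IG = 0.9938 - 0.9938 = 0.0

0.0


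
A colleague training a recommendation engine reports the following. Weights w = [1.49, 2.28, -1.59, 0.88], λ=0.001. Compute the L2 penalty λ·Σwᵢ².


‖w‖₂² = (1.49)² + (2.28)² + (-1.59)² + (0.88)²
     = 2.2201 + 5.1984 + 2.5281 + 0.7744
     = 10.721
λ·‖w‖₂² = 0.001·10.721 = 0.010721

0.010721


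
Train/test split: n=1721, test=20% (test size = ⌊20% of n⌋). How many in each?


Test = ⌊1721·20/100⌋ = 344
Train = 1721 - 344 = 1377

Train: 1377, Test: 344


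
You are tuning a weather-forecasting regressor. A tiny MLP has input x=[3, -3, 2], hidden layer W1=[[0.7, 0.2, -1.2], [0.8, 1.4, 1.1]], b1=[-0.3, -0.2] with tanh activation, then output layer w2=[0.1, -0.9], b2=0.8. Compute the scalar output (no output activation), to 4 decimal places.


z1[0] = (0.7)·(3) + (0.2)·(-3) + (-1.2)·(2) - 0.3 = -1.2
z1[1] = (0.8)·(3) + (1.4)·(-3) + (1.1)·(2) - 0.2 = 0.2
h = tanh(z1) = [-0.8337, 0.1974]
output = (0.1)·(-0.8337) + (-0.9)·(0.1974) + 0.8 = 0.539

0.539


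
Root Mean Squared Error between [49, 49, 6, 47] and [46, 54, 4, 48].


MSE = 39/4 = 9.75
RMSE = √(39/4) = 3.1225

3.1225


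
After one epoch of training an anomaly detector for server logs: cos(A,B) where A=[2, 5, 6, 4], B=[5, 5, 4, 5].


A·B = 2·5 + 5·5 + 6·4 + 4·5 = 79
‖A‖ = √81 = 9, ‖B‖ = √91 = 9.5394
cos = 79/(√81·√91) = 79/√7371 = 0.9202

0.9202


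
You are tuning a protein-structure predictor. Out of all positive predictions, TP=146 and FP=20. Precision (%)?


Precision = TP/(TP+FP)
= 146/(146+20)
= 146/166 = 87.95%

87.95%


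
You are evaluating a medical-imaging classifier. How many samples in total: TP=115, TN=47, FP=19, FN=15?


Total = TP + TN + FP + FN
= 115 + 47 + 19 + 15
= 196
(Predicted positive: 134, predicted negative: 62)

196


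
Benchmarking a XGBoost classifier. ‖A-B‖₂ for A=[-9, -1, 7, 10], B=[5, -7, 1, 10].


d = √((-9-5)² + (-1+ 7)² + (7-1)² + (10-10)²)
  = √(196 + 36 + 36 + 0)
  = √268 = 16.3707

16.3707


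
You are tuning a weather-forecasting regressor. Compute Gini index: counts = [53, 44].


Probabilities: [53/97, 44/97] ≈ [0.5464, 0.4536]
Σpᵢ² = (2809 + 1936)/97² = 4745/9409
Gini = 1 - Σpᵢ² = 1 - 4745/9409 = 0.4957

0.4957


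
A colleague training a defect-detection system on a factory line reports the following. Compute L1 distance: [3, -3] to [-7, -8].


d = |3+ 7| + |-3+ 8|
  = 10 + 5
  = 15

15


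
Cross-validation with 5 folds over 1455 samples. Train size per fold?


Fold size = 1455/5 = 291
Training per fold = 1455 - 291 = 1164

1164


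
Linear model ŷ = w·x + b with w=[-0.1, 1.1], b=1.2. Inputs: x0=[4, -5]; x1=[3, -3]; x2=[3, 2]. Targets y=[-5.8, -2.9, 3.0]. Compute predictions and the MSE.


ŷ0 = (-0.1)·(4) + (1.1)·(-5) + 1.2 = -4.7
ŷ1 = (-0.1)·(3) + (1.1)·(-3) + 1.2 = -2.4
ŷ2 = (-0.1)·(3) + (1.1)·(2) + 1.2 = 3.1
errors² = [1.21, 0.25, 0.01]
MSE = 1.4700/3 = 0.49

0.49


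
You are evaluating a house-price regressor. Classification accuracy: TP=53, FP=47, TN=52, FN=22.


Accuracy = (TP+TN)/(TP+TN+FP+FN)
= (53+52)/(174)
= 105/174 = 60.34%

60.34%


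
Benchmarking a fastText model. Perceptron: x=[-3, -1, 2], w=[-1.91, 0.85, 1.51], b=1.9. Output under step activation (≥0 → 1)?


z = (-3)·(-1.91) + (-1)·(0.85) + (2)·(1.51) + 1.9
  = 9.8
step(z) = 1 (z≥0)

1


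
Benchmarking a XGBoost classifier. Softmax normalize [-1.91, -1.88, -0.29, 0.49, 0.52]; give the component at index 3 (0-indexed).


Exponentials: e^-1.91=0.1481, e^-1.88=0.1526, e^-0.29=0.7483, e^0.49=1.6323, e^0.52=1.682
Sum = 4.3633
Softmax = [0.0339, 0.035, 0.1715, 0.3741, 0.3855]
p[3] = 1.6323/4.3633 = 0.3741

0.3741


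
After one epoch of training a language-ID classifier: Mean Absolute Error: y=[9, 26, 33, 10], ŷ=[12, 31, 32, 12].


Absolute errors: |9-12|=3, |26-31|=5, |33-32|=1, |10-12|=2
Sum = 11
MAE = 11/4 = 11/4

11/4


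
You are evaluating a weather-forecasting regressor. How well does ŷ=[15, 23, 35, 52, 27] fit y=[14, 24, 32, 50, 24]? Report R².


ȳ = 28.8
SS_res = Σ(y-ŷ)² = 24
SS_tot = Σ(y-ȳ)² = 724.8
R² = 1 - SS_res/SS_tot = 1 - 0.0331 = 0.9669

0.9669


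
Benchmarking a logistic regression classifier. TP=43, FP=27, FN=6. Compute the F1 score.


Precision = 43/70 = 0.6143
Recall = 43/49 = 0.8776
F1 = 2·P·R/(P+R) = 2·TP/(2·TP+FP+FN) = 86/(86+27+6) = 86/119 = 0.7227

0.7227


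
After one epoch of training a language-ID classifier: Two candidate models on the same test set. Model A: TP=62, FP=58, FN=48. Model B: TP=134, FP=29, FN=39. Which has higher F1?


Model A: P=62/120=0.5167, R=62/110=0.5636, F1=2PR/(P+R)=2TP/(2TP+FP+FN)=124/230=0.5391
Model B: P=134/163=0.8221, R=134/173=0.7746, F1=2PR/(P+R)=2TP/(2TP+FP+FN)=268/336=0.7976
0.5391 < 0.7976 → Model B

Model B


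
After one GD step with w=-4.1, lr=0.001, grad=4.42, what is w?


w_new = w - α·∇
= -4.1 - 0.001·4.42
= -4.1 - 0.00442
= -4.10442

-4.10442


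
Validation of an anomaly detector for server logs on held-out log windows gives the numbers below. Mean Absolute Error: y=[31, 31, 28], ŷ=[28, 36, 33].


Absolute errors: |31-28|=3, |31-36|=5, |28-33|=5
Sum = 13
MAE = 13/3 = 13/3

13/3


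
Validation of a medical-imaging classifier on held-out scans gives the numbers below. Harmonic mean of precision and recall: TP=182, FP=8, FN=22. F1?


Precision = 182/190 = 0.9579
Recall = 182/204 = 0.8922
F1 = 2·P·R/(P+R) = 2·TP/(2·TP+FP+FN) = 364/(364+8+22) = 364/394 = 0.9239

0.9239


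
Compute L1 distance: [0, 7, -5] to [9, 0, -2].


d = |0-9| + |7-0| + |-5+ 2|
  = 9 + 7 + 3
  = 19

19


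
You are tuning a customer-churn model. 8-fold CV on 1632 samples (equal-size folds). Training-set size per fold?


Fold size = 1632/8 = 204
Training per fold = 1632 - 204 = 1428

1428


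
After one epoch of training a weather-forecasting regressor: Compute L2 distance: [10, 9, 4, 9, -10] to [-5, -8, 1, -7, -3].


d = √((10+ 5)² + (9+ 8)² + (4-1)² + (9+ 7)² + (-10+ 3)²)
  = √(225 + 289 + 9 + 256 + 49)
  = √828 = 28.775

28.775


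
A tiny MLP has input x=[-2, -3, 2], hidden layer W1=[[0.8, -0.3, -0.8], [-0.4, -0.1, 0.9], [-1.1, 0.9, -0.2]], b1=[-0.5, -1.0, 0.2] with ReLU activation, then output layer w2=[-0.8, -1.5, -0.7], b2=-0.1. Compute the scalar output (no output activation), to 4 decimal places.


z1[0] = (0.8)·(-2) + (-0.3)·(-3) + (-0.8)·(2) - 0.5 = -2.8
z1[1] = (-0.4)·(-2) + (-0.1)·(-3) + (0.9)·(2) - 1.0 = 1.9
z1[2] = (-1.1)·(-2) + (0.9)·(-3) + (-0.2)·(2) + 0.2 = -0.7
h = ReLU(z1) = [0.0, 1.9, 0.0]
output = (-0.8)·(0.0) + (-1.5)·(1.9) + (-0.7)·(0.0) - 0.1 = -2.95

-2.95


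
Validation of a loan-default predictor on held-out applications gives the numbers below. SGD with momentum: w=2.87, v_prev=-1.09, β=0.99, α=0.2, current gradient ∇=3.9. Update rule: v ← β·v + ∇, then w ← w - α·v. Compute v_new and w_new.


v_new = 0.99·-1.09 + 3.9 = -1.0791 + 3.9 = 2.8209
w_new = 2.87 - 0.2·2.8209 = 2.87 - 0.56418 = 2.30582

v_new=2.8209, w_new=2.30582


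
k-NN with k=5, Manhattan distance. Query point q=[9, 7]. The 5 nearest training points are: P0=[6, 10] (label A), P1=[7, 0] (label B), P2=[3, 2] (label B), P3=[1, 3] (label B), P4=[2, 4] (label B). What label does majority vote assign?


d(q,P0) = 6  (label A)
d(q,P1) = 9  (label B)
d(q,P2) = 11  (label B)
d(q,P3) = 12  (label B)
d(q,P4) = 10  (label B)
Votes: A=1, B=4
Majority → B

B


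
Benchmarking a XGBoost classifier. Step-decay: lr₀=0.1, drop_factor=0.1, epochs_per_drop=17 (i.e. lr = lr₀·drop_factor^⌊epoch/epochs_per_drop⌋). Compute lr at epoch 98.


n_drops = ⌊98/17⌋ = 5
lr = 0.1·0.1^5 = 0.1·0.00001 = 0.000001

0.000001


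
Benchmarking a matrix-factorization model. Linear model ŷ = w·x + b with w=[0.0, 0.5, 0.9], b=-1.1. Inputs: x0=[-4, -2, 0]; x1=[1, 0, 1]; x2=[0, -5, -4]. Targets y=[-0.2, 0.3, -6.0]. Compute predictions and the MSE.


ŷ0 = (0.0)·(-4) + (0.5)·(-2) + (0.9)·(0) - 1.1 = -2.1
ŷ1 = (0.0)·(1) + (0.5)·(0) + (0.9)·(1) - 1.1 = -0.2
ŷ2 = (0.0)·(0) + (0.5)·(-5) + (0.9)·(-4) - 1.1 = -7.2
errors² = [3.61, 0.25, 1.44]
MSE = 5.3000/3 = 1.7667

1.7667


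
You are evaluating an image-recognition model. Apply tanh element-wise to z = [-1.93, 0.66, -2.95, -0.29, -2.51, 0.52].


tanh(-1.93) = -0.9587
tanh(0.66) = 0.5784
tanh(-2.95) = -0.9945
tanh(-0.29) = -0.2821
tanh(-2.51) = -0.9869
tanh(0.52) = 0.4777
result = [-0.9587, 0.5784, -0.9945, -0.2821, -0.9869, 0.4777]

[-0.9587, 0.5784, -0.9945, -0.2821, -0.9869, 0.4777]


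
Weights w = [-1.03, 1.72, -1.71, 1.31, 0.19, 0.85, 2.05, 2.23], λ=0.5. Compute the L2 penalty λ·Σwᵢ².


‖w‖₂² = (-1.03)² + (1.72)² + (-1.71)² + (1.31)² + (0.19)² + (0.85)² + (2.05)² + (2.23)²
     = 1.0609 + 2.9584 + 2.9241 + 1.7161 + 0.0361 + 0.7225 + 4.2025 + 4.9729
     = 18.5935
λ·‖w‖₂² = 0.5·18.5935 = 9.29675

9.29675


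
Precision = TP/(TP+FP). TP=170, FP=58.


Precision = TP/(TP+FP)
= 170/(170+58)
= 170/228 = 74.56%

74.56%


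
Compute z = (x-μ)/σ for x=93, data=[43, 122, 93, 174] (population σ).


μ = 108, σ = 47.4394
z = (93 - 108)/47.4394 = -0.3162

-0.3162


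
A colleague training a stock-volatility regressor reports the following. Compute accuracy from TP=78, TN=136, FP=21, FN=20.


Accuracy = (TP+TN)/(TP+TN+FP+FN)
= (78+136)/(255)
= 214/255 = 83.92%

83.92%


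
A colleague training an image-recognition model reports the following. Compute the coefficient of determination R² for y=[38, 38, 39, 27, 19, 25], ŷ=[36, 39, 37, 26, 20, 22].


ȳ = 31
SS_res = Σ(y-ŷ)² = 20
SS_tot = Σ(y-ȳ)² = 358
R² = 1 - SS_res/SS_tot = 1 - 0.0559 = 0.9441

0.9441


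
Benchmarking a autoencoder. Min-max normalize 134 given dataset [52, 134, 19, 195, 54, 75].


min=19, max=195
(134-19)/(195-19) = 115/176 = 0.6534

0.6534


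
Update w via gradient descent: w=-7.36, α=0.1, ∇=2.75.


w_new = w - α·∇
= -7.36 - 0.1·2.75
= -7.36 - 0.275
= -7.635

-7.635


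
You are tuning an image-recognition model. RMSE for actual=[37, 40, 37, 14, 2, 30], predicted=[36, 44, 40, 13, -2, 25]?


MSE = 68/6 = 11.3333
RMSE = √(68/6) = 3.3665

3.3665


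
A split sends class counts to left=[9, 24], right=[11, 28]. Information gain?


Parent = [20, 52], H_parent = 0.8524
H_left = 0.8454 (n=33), H_right = 0.8582 (n=39)
H_children = (33/72)·0.8454 + (39/72)·0.8582 = 0.8523
IG = 0.8524 - 0.8523 = 0.0001

0.0001


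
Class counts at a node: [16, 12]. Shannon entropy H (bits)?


Probabilities: [16/28, 12/28] ≈ [0.5714, 0.4286]
H = -((16/28)·log₂(16/28) + (12/28)·log₂(12/28))
  = 0.9852 bits

0.9852 bits


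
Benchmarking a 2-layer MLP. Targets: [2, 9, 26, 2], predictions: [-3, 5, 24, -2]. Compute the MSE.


Squared errors: (2+ 3)²=25, (9-5)²=16, (26-24)²=4, (2+ 2)²=16
Sum = 61
MSE = 61/4 = 61/4

61/4


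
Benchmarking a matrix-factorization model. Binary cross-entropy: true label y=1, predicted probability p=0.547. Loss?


BCE = -[y·ln(p) + (1-y)·ln(1-p)]
= -1·ln(0.547) - 0
= -ln(0.547) = 0.6033

0.6033


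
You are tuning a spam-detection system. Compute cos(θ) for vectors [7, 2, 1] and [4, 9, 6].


A·B = 7·4 + 2·9 + 1·6 = 52
‖A‖ = √54 = 7.3485, ‖B‖ = √133 = 11.5326
cos = 52/(√54·√133) = 52/√7182 = 0.6136

0.6136


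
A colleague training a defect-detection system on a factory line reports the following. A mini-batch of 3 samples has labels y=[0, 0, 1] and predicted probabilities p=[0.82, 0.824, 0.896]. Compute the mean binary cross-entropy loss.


L[0] = -ln(1-0.82) = -ln(0.18) = 1.7148
L[1] = -ln(1-0.824) = -ln(0.176) = 1.7373
L[2] = -ln(0.896) = 0.1098
mean = (1.7148 + 1.7373 + 0.1098)/3 = 1.1873

1.1873


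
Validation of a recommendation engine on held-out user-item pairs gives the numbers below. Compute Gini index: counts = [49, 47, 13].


Probabilities: [49/109, 47/109, 13/109] ≈ [0.4495, 0.4312, 0.1193]
Σpᵢ² = (2401 + 2209 + 169)/109² = 4779/11881
Gini = 1 - Σpᵢ² = 1 - 4779/11881 = 0.5978

0.5978


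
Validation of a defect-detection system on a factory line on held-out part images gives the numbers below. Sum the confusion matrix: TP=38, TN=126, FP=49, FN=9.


Total = TP + TN + FP + FN
= 38 + 126 + 49 + 9
= 222
(Predicted positive: 87, predicted negative: 135)

222


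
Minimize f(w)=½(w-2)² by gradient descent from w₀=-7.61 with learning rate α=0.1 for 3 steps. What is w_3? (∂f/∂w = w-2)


step 1: grad = -7.61-2 = -9.61; w = -7.61 - 0.1·(-9.61) = -6.649
step 2: grad = -6.649-2 = -8.649; w = -6.649 - 0.1·(-8.649) = -5.7841
step 3: grad = -5.7841-2 = -7.7841; w = -5.7841 - 0.1·(-7.7841) = -5.00569

-5.00569


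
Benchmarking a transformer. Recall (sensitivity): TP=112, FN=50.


Recall = TP/(TP+FN)
= 112/(112+50)
= 112/162 = 69.14%

69.14%


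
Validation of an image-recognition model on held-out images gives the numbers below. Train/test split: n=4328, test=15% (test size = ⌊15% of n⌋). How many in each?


Test = ⌊4328·15/100⌋ = 649
Train = 4328 - 649 = 3679

Train: 3679, Test: 649


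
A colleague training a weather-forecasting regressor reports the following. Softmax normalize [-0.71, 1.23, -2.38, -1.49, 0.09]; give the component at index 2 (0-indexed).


Exponentials: e^-0.71=0.4916, e^1.23=3.4212, e^-2.38=0.0926, e^-1.49=0.2254, e^0.09=1.0942
Sum = 5.325
Softmax = [0.0923, 0.6425, 0.0174, 0.0423, 0.2055]
p[2] = 0.0926/5.325 = 0.0174

0.0174


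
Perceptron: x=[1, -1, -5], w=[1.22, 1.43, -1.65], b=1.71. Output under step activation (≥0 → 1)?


z = (1)·(1.22) + (-1)·(1.43) + (-5)·(-1.65) + 1.71
  = 9.75
step(z) = 1 (z≥0)

1


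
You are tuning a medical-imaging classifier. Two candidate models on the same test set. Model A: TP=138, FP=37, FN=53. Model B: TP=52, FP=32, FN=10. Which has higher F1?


Model A: P=138/175=0.7886, R=138/191=0.7225, F1=2PR/(P+R)=2TP/(2TP+FP+FN)=276/366=0.7541
Model B: P=52/84=0.619, R=52/62=0.8387, F1=2PR/(P+R)=2TP/(2TP+FP+FN)=104/146=0.7123
0.7541 > 0.7123 → Model A

Model A


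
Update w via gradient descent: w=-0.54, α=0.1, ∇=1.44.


w_new = w - α·∇
= -0.54 - 0.1·1.44
= -0.54 - 0.144
= -0.684

-0.684


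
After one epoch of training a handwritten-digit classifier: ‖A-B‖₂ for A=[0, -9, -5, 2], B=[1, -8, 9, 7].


d = √((0-1)² + (-9+ 8)² + (-5-9)² + (2-7)²)
  = √(1 + 1 + 196 + 25)
  = √223 = 14.9332

14.9332


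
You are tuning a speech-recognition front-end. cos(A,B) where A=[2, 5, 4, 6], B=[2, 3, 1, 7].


A·B = 2·2 + 5·3 + 4·1 + 6·7 = 65
‖A‖ = √81 = 9, ‖B‖ = √63 = 7.9373
cos = 65/(√81·√63) = 65/√5103 = 0.9099

0.9099


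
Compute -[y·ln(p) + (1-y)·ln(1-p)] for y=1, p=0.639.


BCE = -[y·ln(p) + (1-y)·ln(1-p)]
= -1·ln(0.639) - 0
= -ln(0.639) = 0.4479

0.4479


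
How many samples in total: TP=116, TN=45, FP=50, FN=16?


Total = TP + TN + FP + FN
= 116 + 45 + 50 + 16
= 227
(Predicted positive: 166, predicted negative: 61)

227


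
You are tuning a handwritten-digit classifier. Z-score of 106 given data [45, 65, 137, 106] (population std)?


μ = 88.25, σ = 35.7168
z = (106 - 88.25)/35.7168 = 0.497

0.497


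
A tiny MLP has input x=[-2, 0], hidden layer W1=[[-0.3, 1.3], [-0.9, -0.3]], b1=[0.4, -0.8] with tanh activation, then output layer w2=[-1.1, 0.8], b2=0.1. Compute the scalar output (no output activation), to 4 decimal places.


z1[0] = (-0.3)·(-2) + (1.3)·(0) + 0.4 = 1.0
z1[1] = (-0.9)·(-2) + (-0.3)·(0) - 0.8 = 1.0
h = tanh(z1) = [0.7616, 0.7616]
output = (-1.1)·(0.7616) + (0.8)·(0.7616) + 0.1 = -0.1285

-0.1285


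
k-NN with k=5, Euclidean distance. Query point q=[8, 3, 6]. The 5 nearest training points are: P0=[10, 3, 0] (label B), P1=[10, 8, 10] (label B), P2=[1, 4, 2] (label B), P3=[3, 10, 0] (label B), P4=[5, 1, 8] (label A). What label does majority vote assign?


d(q,P0) = 6.3246  (label B)
d(q,P1) = 6.7082  (label B)
d(q,P2) = 8.124  (label B)
d(q,P3) = 10.4881  (label B)
d(q,P4) = 4.1231  (label A)
Votes: A=1, B=4
Majority → B

B


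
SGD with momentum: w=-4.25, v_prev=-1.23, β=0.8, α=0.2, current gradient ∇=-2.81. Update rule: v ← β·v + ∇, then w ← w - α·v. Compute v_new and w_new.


v_new = 0.8·-1.23 - 2.81 = -0.984 - 2.81 = -3.794
w_new = -4.25 - 0.2·-3.794 = -4.25 + 0.7588 = -3.4912

v_new=-3.794, w_new=-3.4912


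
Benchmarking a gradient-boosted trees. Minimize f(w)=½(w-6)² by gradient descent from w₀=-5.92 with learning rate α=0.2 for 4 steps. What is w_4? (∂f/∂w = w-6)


step 1: grad = -5.92-6 = -11.92; w = -5.92 - 0.2·(-11.92) = -3.536
step 2: grad = -3.536-6 = -9.536; w = -3.536 - 0.2·(-9.536) = -1.6288
step 3: grad = -1.6288-6 = -7.6288; w = -1.6288 - 0.2·(-7.6288) = -0.10304
step 4: grad = -0.10304-6 = -6.10304; w = -0.10304 - 0.2·(-6.10304) = 1.117568

1.117568


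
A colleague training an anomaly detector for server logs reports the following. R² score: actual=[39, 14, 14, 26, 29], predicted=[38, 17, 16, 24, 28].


ȳ = 24.4
SS_res = Σ(y-ŷ)² = 19
SS_tot = Σ(y-ȳ)² = 453.2
R² = 1 - SS_res/SS_tot = 1 - 0.0419 = 0.9581

0.9581


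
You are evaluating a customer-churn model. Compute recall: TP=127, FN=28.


Recall = TP/(TP+FN)
= 127/(127+28)
= 127/155 = 81.94%

81.94%


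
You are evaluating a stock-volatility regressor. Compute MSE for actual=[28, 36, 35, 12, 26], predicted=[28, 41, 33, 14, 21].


Squared errors: (28-28)²=0, (36-41)²=25, (35-33)²=4, (12-14)²=4, (26-21)²=25
Sum = 58
MSE = 58/5 = 58/5

58/5


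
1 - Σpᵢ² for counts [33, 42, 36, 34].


Probabilities: [33/145, 42/145, 36/145, 34/145] ≈ [0.2276, 0.2897, 0.2483, 0.2345]
Σpᵢ² = (1089 + 1764 + 1296 + 1156)/145² = 5305/21025
Gini = 1 - Σpᵢ² = 1 - 5305/21025 = 0.7477

0.7477


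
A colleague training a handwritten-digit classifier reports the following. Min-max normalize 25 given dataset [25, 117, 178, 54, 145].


min=25, max=178
(25-25)/(178-25) = 0/153 = 0.0

0.0


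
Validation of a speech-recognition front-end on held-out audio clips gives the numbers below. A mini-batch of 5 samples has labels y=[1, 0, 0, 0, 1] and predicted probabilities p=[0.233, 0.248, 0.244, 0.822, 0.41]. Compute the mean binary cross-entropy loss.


L[0] = -ln(0.233) = 1.4567
L[1] = -ln(1-0.248) = -ln(0.752) = 0.285
L[2] = -ln(1-0.244) = -ln(0.756) = 0.2797
L[3] = -ln(1-0.822) = -ln(0.178) = 1.726
L[4] = -ln(0.41) = 0.8916
mean = (1.4567 + 0.285 + 0.2797 + 1.726 + 0.8916)/5 = 0.9278

0.9278


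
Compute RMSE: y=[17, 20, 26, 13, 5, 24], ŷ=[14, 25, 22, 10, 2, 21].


MSE = 77/6 = 12.8333
RMSE = √(77/6) = 3.5824

3.5824


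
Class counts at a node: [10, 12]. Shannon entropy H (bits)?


Probabilities: [10/22, 12/22] ≈ [0.4545, 0.5455]
H = -((10/22)·log₂(10/22) + (12/22)·log₂(12/22))
  = 0.994 bits

0.994 bits


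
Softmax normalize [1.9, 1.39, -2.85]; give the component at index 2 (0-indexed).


Exponentials: e^1.9=6.6859, e^1.39=4.0149, e^-2.85=0.0578
Sum = 10.7586
Softmax = [0.6214, 0.3732, 0.0054]
p[2] = 0.0578/10.7586 = 0.0054

0.0054


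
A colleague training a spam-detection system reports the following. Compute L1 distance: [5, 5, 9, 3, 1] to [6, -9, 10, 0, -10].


d = |5-6| + |5+ 9| + |9-10| + |3-0| + |1+ 10|
  = 1 + 14 + 1 + 3 + 11
  = 30

30


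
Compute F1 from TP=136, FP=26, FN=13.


Precision = 136/162 = 0.8395
Recall = 136/149 = 0.9128
F1 = 2·P·R/(P+R) = 2·TP/(2·TP+FP+FN) = 272/(272+26+13) = 272/311 = 0.8746

0.8746


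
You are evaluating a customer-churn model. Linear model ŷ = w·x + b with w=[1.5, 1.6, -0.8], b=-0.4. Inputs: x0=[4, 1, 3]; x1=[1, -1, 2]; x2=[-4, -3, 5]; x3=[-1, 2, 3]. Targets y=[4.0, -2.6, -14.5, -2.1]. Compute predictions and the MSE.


ŷ0 = (1.5)·(4) + (1.6)·(1) + (-0.8)·(3) - 0.4 = 4.8
ŷ1 = (1.5)·(1) + (1.6)·(-1) + (-0.8)·(2) - 0.4 = -2.1
ŷ2 = (1.5)·(-4) + (1.6)·(-3) + (-0.8)·(5) - 0.4 = -15.2
ŷ3 = (1.5)·(-1) + (1.6)·(2) + (-0.8)·(3) - 0.4 = -1.1
errors² = [0.64, 0.25, 0.49, 1.0]
MSE = 2.3800/4 = 0.595

0.595


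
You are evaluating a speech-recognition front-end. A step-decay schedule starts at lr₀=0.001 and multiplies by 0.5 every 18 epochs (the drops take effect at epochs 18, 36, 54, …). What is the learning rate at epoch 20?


n_drops = ⌊20/18⌋ = 1
lr = 0.001·0.5^1 = 0.001·0.5 = 0.0005

0.0005


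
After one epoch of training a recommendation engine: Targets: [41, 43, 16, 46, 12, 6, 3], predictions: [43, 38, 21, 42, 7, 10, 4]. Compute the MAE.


Absolute errors: |41-43|=2, |43-38|=5, |16-21|=5, |46-42|=4, |12-7|=5, |6-10|=4, |3-4|=1
Sum = 26
MAE = 26/7 = 26/7

26/7


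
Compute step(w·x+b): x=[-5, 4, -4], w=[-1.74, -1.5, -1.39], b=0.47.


z = (-5)·(-1.74) + (4)·(-1.5) + (-4)·(-1.39) + 0.47
  = 8.73
step(z) = 1 (z≥0)

1


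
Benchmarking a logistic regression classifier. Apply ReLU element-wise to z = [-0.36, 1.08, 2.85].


ReLU(-0.36) = max(0, -0.36) = 0.0
ReLU(1.08) = max(0, 1.08) = 1.08
ReLU(2.85) = max(0, 2.85) = 2.85
result = [0.0, 1.08, 2.85]

[0.0, 1.08, 2.85]


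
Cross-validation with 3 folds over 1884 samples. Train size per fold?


Fold size = 1884/3 = 628
Training per fold = 1884 - 628 = 1256

1256


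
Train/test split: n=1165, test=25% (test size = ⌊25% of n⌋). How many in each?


Test = ⌊1165·25/100⌋ = 291
Train = 1165 - 291 = 874

Train: 874, Test: 291


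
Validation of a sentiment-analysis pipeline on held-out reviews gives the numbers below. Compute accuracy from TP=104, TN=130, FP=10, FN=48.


Accuracy = (TP+TN)/(TP+TN+FP+FN)
= (104+130)/(292)
= 234/292 = 80.14%

80.14%


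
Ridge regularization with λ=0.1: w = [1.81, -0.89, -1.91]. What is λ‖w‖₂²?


‖w‖₂² = (1.81)² + (-0.89)² + (-1.91)²
     = 3.2761 + 0.7921 + 3.6481
     = 7.7163
λ·‖w‖₂² = 0.1·7.7163 = 0.77163

0.77163


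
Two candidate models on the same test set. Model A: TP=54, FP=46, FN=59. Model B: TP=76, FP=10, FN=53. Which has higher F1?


Model A: P=54/100=0.54, R=54/113=0.4779, F1=2PR/(P+R)=2TP/(2TP+FP+FN)=108/213=0.507
Model B: P=76/86=0.8837, R=76/129=0.5891, F1=2PR/(P+R)=2TP/(2TP+FP+FN)=152/215=0.707
0.507 < 0.707 → Model B

Model B


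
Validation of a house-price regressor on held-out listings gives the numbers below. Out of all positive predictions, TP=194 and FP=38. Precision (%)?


Precision = TP/(TP+FP)
= 194/(194+38)
= 194/232 = 83.62%

83.62%


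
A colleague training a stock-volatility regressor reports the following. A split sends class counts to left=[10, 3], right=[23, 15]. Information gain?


Parent = [33, 18], H_parent = 0.9367
H_left = 0.7793 (n=13), H_right = 0.9678 (n=38)
H_children = (13/51)·0.7793 + (38/51)·0.9678 = 0.9198
IG = 0.9367 - 0.9198 = 0.0169

0.0169


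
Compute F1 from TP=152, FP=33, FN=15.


Precision = 152/185 = 0.8216
Recall = 152/167 = 0.9102
F1 = 2·P·R/(P+R) = 2·TP/(2·TP+FP+FN) = 304/(304+33+15) = 304/352 = 0.8636

0.8636


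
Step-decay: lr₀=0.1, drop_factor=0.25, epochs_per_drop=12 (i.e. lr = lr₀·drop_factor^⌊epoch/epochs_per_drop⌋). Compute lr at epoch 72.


n_drops = ⌊72/12⌋ = 6
lr = 0.1·0.25^6 = 0.1·0.000244140625 = 0.0000244140625

0.0000244140625


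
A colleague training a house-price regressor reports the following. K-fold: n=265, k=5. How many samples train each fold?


Fold size = 265/5 = 53
Training per fold = 265 - 53 = 212

212


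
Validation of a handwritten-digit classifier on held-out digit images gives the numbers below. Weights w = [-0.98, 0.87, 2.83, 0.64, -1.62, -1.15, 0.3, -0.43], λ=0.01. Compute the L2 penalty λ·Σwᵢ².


‖w‖₂² = (-0.98)² + (0.87)² + (2.83)² + (0.64)² + (-1.62)² + (-1.15)² + (0.3)² + (-0.43)²
     = 0.9604 + 0.7569 + 8.0089 + 0.4096 + 2.6244 + 1.3225 + 0.09 + 0.1849
     = 14.3576
λ·‖w‖₂² = 0.01·14.3576 = 0.143576

0.143576


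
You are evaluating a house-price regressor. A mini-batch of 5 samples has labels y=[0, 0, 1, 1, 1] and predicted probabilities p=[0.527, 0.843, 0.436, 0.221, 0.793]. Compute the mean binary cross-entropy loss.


L[0] = -ln(1-0.527) = -ln(0.473) = 0.7487
L[1] = -ln(1-0.843) = -ln(0.157) = 1.8515
L[2] = -ln(0.436) = 0.8301
L[3] = -ln(0.221) = 1.5096
L[4] = -ln(0.793) = 0.2319
mean = (0.7487 + 1.8515 + 0.8301 + 1.5096 + 0.2319)/5 = 1.0344

1.0344


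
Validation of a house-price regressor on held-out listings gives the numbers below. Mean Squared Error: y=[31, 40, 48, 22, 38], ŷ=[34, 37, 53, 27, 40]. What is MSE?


Squared errors: (31-34)²=9, (40-37)²=9, (48-53)²=25, (22-27)²=25, (38-40)²=4
Sum = 72
MSE = 72/5 = 72/5

72/5


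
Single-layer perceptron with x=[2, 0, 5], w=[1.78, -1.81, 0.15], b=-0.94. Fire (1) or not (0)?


z = (2)·(1.78) + (0)·(-1.81) + (5)·(0.15) - 0.94
  = 3.37
step(z) = 1 (z≥0)

1


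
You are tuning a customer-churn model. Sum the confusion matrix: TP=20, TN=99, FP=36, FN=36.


Total = TP + TN + FP + FN
= 20 + 99 + 36 + 36
= 191
(Predicted positive: 56, predicted negative: 135)

191


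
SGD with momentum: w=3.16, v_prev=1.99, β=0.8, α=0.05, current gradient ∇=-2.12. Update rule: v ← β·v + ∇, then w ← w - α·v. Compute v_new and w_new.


v_new = 0.8·1.99 - 2.12 = 1.592 - 2.12 = -0.528
w_new = 3.16 - 0.05·-0.528 = 3.16 + 0.0264 = 3.1864

v_new=-0.528, w_new=3.1864


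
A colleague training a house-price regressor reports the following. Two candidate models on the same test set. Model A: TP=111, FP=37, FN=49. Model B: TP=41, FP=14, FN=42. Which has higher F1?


Model A: P=111/148=0.75, R=111/160=0.6937, F1=2PR/(P+R)=2TP/(2TP+FP+FN)=222/308=0.7208
Model B: P=41/55=0.7455, R=41/83=0.494, F1=2PR/(P+R)=2TP/(2TP+FP+FN)=82/138=0.5942
0.7208 > 0.5942 → Model A

Model A


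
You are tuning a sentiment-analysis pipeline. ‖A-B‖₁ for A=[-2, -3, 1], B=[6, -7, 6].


d = |-2-6| + |-3+ 7| + |1-6|
  = 8 + 4 + 5
  = 17

17


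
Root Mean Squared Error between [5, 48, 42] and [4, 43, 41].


MSE = 27/3 = 9
RMSE = √(27/3) = 3.0

3.0


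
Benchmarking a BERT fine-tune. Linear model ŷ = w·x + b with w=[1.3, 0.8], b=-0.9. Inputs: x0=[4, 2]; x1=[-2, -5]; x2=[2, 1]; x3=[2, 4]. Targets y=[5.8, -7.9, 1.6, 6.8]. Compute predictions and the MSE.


ŷ0 = (1.3)·(4) + (0.8)·(2) - 0.9 = 5.9
ŷ1 = (1.3)·(-2) + (0.8)·(-5) - 0.9 = -7.5
ŷ2 = (1.3)·(2) + (0.8)·(1) - 0.9 = 2.5
ŷ3 = (1.3)·(2) + (0.8)·(4) - 0.9 = 4.9
errors² = [0.01, 0.16, 0.81, 3.61]
MSE = 4.5900/4 = 1.1475

1.1475


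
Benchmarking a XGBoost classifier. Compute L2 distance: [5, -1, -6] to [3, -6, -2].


d = √((5-3)² + (-1+ 6)² + (-6+ 2)²)
  = √(4 + 25 + 16)
  = √45 = 6.7082

6.7082


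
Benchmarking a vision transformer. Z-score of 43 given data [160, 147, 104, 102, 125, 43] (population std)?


μ = 113.5, σ = 37.8803
z = (43 - 113.5)/37.8803 = -1.8611

-1.8611


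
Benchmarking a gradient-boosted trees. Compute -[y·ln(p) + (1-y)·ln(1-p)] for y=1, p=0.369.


BCE = -[y·ln(p) + (1-y)·ln(1-p)]
= -1·ln(0.369) - 0
= -ln(0.369) = 0.997

0.997


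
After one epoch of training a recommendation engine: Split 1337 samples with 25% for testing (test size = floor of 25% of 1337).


Test = ⌊1337·25/100⌋ = 334
Train = 1337 - 334 = 1003

Train: 1003, Test: 334


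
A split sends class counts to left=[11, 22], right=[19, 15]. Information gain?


Parent = [30, 37], H_parent = 0.9921
H_left = 0.9183 (n=33), H_right = 0.99 (n=34)
H_children = (33/67)·0.9183 + (34/67)·0.99 = 0.9547
IG = 0.9921 - 0.9547 = 0.0374

0.0374


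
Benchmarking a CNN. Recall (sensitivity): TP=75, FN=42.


Recall = TP/(TP+FN)
= 75/(75+42)
= 75/117 = 64.1%

64.1%


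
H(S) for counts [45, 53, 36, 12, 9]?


Probabilities: [45/155, 53/155, 36/155, 12/155, 9/155] ≈ [0.2903, 0.3419, 0.2323, 0.0774, 0.0581]
H = -((45/155)·log₂(45/155) + (53/155)·log₂(53/155) + (36/155)·log₂(36/155) + (12/155)·log₂(12/155) + (9/155)·log₂(9/155))
  = 2.0608 bits

2.0608 bits


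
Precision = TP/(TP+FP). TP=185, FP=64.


Precision = TP/(TP+FP)
= 185/(185+64)
= 185/249 = 74.3%

74.3%


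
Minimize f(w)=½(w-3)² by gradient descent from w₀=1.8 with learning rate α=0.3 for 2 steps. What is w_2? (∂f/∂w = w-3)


step 1: grad = 1.8-3 = -1.2; w = 1.8 - 0.3·(-1.2) = 2.16
step 2: grad = 2.16-3 = -0.84; w = 2.16 - 0.3·(-0.84) = 2.412

2.412


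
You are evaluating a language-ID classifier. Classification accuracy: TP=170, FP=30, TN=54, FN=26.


Accuracy = (TP+TN)/(TP+TN+FP+FN)
= (170+54)/(280)
= 224/280 = 80.0%

80.0%


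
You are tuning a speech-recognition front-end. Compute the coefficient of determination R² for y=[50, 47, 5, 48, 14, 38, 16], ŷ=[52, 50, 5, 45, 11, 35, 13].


ȳ = 31.1429
SS_res = Σ(y-ŷ)² = 49
SS_tot = Σ(y-ȳ)² = 2144.86
R² = 1 - SS_res/SS_tot = 1 - 0.0228 = 0.9772

0.9772


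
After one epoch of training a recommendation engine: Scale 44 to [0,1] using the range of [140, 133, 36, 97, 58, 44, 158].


min=36, max=158
(44-36)/(158-36) = 8/122 = 0.0656

0.0656


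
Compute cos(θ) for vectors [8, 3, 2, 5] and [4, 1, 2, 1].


A·B = 8·4 + 3·1 + 2·2 + 5·1 = 44
‖A‖ = √102 = 10.0995, ‖B‖ = √22 = 4.6904
cos = 44/(√102·√22) = 44/√2244 = 0.9288

0.9288


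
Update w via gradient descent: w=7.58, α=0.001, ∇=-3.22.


w_new = w - α·∇
= 7.58 - 0.001·-3.22
= 7.58 + 0.00322
= 7.58322

7.58322


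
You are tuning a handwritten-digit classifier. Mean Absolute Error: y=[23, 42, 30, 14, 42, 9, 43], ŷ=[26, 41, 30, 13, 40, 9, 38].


Absolute errors: |23-26|=3, |42-41|=1, |30-30|=0, |14-13|=1, |42-40|=2, |9-9|=0, |43-38|=5
Sum = 12
MAE = 12/7 = 12/7

12/7


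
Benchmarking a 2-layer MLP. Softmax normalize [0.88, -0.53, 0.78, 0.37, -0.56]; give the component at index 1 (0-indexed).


Exponentials: e^0.88=2.4109, e^-0.53=0.5886, e^0.78=2.1815, e^0.37=1.4477, e^-0.56=0.5712
Sum = 7.1999
Softmax = [0.3349, 0.0818, 0.303, 0.2011, 0.0793]
p[1] = 0.5886/7.1999 = 0.0818

0.0818


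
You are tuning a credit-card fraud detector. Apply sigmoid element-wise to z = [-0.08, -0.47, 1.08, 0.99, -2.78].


σ(-0.08) = 1/(1+e^0.08) = 0.48
σ(-0.47) = 1/(1+e^0.47) = 0.3846
σ(1.08) = 1/(1+e^-1.08) = 0.7465
σ(0.99) = 1/(1+e^-0.99) = 0.7291
σ(-2.78) = 1/(1+e^2.78) = 0.0584
result = [0.48, 0.3846, 0.7465, 0.7291, 0.0584]

[0.48, 0.3846, 0.7465, 0.7291, 0.0584]


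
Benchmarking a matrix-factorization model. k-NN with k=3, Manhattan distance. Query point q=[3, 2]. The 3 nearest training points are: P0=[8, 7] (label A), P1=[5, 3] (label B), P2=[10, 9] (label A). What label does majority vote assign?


d(q,P0) = 10  (label A)
d(q,P1) = 3  (label B)
d(q,P2) = 14  (label A)
Votes: A=2, B=1
Majority → A

A


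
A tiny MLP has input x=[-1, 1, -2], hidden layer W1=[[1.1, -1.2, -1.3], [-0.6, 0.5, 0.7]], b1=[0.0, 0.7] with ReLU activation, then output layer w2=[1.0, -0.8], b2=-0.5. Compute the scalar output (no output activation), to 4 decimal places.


z1[0] = (1.1)·(-1) + (-1.2)·(1) + (-1.3)·(-2) + 0.0 = 0.3
z1[1] = (-0.6)·(-1) + (0.5)·(1) + (0.7)·(-2) + 0.7 = 0.4
h = ReLU(z1) = [0.3, 0.4]
output = (1.0)·(0.3) + (-0.8)·(0.4) - 0.5 = -0.52

-0.52
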